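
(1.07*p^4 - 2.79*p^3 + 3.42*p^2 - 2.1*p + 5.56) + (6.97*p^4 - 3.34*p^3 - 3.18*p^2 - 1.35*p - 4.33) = 8.04*p^4 - 6.13*p^3 + 0.24*p^2 - 3.45*p + 1.23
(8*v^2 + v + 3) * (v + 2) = 8*v^3 + 17*v^2 + 5*v + 6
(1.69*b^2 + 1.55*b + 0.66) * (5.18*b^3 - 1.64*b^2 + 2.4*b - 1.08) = 8.7542*b^5 + 5.2574*b^4 + 4.9328*b^3 + 0.812399999999999*b^2 - 0.0900000000000001*b - 0.7128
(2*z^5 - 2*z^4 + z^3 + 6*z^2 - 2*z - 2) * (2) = 4*z^5 - 4*z^4 + 2*z^3 + 12*z^2 - 4*z - 4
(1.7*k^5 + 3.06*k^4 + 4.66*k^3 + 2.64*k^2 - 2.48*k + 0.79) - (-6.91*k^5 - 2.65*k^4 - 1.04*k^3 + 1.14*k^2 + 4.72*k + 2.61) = 8.61*k^5 + 5.71*k^4 + 5.7*k^3 + 1.5*k^2 - 7.2*k - 1.82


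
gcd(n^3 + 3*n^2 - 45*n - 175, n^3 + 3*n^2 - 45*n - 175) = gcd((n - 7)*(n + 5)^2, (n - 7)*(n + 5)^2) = n^3 + 3*n^2 - 45*n - 175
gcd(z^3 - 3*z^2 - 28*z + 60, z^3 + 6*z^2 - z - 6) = 1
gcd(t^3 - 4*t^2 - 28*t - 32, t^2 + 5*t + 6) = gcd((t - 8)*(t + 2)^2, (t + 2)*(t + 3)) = t + 2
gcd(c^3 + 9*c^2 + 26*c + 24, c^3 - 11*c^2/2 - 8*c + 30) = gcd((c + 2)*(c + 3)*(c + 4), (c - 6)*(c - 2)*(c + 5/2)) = 1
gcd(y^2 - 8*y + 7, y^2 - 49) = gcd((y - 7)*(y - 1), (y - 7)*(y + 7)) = y - 7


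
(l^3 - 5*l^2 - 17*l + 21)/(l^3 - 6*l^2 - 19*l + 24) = (l - 7)/(l - 8)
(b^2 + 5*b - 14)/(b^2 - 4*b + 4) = (b + 7)/(b - 2)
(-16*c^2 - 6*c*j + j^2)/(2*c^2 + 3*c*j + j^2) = (-8*c + j)/(c + j)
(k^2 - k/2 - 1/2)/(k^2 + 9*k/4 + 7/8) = 4*(k - 1)/(4*k + 7)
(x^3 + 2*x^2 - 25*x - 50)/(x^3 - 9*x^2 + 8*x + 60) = (x + 5)/(x - 6)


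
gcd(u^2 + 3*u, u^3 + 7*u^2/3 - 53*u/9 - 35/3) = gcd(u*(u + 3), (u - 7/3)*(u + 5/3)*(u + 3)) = u + 3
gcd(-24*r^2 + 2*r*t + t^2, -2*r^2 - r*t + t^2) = 1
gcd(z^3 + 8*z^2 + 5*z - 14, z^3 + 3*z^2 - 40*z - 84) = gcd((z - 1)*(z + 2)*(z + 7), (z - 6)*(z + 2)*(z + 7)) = z^2 + 9*z + 14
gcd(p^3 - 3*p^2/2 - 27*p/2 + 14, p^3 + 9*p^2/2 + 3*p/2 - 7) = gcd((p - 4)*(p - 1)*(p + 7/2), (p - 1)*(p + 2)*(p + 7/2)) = p^2 + 5*p/2 - 7/2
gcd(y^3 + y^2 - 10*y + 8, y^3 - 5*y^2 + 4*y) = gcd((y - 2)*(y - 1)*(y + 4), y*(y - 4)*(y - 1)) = y - 1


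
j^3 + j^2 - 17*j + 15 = (j - 3)*(j - 1)*(j + 5)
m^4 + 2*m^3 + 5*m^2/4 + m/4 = m*(m + 1/2)^2*(m + 1)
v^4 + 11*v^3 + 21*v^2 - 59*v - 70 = (v - 2)*(v + 1)*(v + 5)*(v + 7)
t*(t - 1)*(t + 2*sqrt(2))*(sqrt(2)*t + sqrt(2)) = sqrt(2)*t^4 + 4*t^3 - sqrt(2)*t^2 - 4*t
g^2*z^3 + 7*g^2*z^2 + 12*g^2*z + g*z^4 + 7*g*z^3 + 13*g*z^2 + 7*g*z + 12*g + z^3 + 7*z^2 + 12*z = (g + z)*(z + 3)*(z + 4)*(g*z + 1)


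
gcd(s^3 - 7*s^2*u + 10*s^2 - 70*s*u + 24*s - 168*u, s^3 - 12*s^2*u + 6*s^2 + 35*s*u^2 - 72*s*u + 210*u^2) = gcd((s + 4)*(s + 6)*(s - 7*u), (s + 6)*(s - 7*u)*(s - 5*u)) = s^2 - 7*s*u + 6*s - 42*u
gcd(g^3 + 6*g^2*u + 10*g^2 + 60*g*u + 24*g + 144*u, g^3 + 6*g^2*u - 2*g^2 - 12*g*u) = g + 6*u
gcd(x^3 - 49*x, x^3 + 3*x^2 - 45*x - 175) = x - 7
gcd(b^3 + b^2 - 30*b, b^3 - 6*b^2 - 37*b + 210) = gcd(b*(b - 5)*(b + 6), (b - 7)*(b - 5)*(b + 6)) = b^2 + b - 30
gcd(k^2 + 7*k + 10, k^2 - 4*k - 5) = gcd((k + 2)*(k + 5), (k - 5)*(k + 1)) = 1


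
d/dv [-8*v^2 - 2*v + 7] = -16*v - 2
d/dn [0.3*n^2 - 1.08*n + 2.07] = 0.6*n - 1.08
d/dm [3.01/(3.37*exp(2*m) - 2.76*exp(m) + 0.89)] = (8.3076 - 20.2874*exp(m))*exp(m)/(3.37*exp(2*m) - 2.76*exp(m) + 0.89)^2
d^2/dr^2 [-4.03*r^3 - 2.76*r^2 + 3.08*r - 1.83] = -24.18*r - 5.52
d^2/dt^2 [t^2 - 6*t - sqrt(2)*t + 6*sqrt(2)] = 2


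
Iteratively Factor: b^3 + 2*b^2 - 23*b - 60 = (b - 5)*(b^2 + 7*b + 12) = (b - 5)*(b + 3)*(b + 4)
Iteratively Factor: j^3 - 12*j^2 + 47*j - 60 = (j - 4)*(j^2 - 8*j + 15) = (j - 5)*(j - 4)*(j - 3)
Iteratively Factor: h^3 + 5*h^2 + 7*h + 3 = (h + 1)*(h^2 + 4*h + 3) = (h + 1)^2*(h + 3)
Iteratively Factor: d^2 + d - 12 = (d + 4)*(d - 3)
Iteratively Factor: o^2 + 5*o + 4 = (o + 4)*(o + 1)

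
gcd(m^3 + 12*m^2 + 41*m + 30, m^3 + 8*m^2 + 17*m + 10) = m^2 + 6*m + 5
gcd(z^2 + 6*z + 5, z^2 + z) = z + 1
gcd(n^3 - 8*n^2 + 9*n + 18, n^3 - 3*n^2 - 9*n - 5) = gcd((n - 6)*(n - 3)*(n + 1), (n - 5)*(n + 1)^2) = n + 1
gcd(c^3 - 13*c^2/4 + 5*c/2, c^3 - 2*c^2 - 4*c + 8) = c - 2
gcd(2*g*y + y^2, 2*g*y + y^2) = 2*g*y + y^2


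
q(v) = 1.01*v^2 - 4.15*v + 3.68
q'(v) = 2.02*v - 4.15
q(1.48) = -0.25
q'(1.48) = -1.16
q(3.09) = 0.50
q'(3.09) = 2.09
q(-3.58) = 31.48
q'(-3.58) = -11.38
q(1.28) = 0.02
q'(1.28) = -1.56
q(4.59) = 5.91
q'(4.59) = 5.12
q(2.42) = -0.45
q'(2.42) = 0.74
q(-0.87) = 8.05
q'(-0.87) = -5.91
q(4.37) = 4.83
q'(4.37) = 4.68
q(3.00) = 0.32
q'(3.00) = 1.91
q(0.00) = 3.68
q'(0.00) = -4.15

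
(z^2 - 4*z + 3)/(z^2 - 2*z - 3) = (z - 1)/(z + 1)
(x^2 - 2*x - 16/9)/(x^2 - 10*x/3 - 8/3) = (x - 8/3)/(x - 4)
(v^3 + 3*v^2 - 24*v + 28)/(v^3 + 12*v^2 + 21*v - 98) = (v - 2)/(v + 7)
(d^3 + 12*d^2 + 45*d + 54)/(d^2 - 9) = (d^2 + 9*d + 18)/(d - 3)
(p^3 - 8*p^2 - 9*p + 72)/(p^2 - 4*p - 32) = (p^2 - 9)/(p + 4)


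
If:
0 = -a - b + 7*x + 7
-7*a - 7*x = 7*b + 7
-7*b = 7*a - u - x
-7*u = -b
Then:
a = -7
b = 7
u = 1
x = -1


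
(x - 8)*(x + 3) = x^2 - 5*x - 24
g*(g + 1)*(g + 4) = g^3 + 5*g^2 + 4*g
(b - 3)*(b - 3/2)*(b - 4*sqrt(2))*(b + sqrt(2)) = b^4 - 9*b^3/2 - 3*sqrt(2)*b^3 - 7*b^2/2 + 27*sqrt(2)*b^2/2 - 27*sqrt(2)*b/2 + 36*b - 36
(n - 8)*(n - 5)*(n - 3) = n^3 - 16*n^2 + 79*n - 120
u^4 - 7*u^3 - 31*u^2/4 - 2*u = u*(u - 8)*(u + 1/2)^2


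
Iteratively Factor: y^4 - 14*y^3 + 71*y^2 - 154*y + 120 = (y - 5)*(y^3 - 9*y^2 + 26*y - 24) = (y - 5)*(y - 2)*(y^2 - 7*y + 12) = (y - 5)*(y - 4)*(y - 2)*(y - 3)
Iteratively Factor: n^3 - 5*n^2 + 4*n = (n - 4)*(n^2 - n) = (n - 4)*(n - 1)*(n)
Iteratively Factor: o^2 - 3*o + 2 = (o - 2)*(o - 1)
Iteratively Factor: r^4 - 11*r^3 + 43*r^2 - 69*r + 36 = (r - 3)*(r^3 - 8*r^2 + 19*r - 12) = (r - 3)*(r - 1)*(r^2 - 7*r + 12) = (r - 3)^2*(r - 1)*(r - 4)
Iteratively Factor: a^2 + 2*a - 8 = (a + 4)*(a - 2)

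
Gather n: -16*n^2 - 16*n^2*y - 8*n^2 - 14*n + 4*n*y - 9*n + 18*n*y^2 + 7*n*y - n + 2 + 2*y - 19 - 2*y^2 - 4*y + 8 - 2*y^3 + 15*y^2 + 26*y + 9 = n^2*(-16*y - 24) + n*(18*y^2 + 11*y - 24) - 2*y^3 + 13*y^2 + 24*y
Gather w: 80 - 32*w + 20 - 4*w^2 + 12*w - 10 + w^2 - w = -3*w^2 - 21*w + 90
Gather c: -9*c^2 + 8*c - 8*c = -9*c^2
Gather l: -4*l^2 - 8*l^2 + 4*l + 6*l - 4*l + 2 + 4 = -12*l^2 + 6*l + 6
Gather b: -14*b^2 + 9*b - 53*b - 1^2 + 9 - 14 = -14*b^2 - 44*b - 6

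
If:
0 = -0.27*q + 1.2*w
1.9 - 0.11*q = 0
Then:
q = 17.27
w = 3.89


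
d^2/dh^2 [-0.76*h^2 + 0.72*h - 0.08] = -1.52000000000000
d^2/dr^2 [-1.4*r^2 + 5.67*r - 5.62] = -2.80000000000000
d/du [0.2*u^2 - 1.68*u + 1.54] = 0.4*u - 1.68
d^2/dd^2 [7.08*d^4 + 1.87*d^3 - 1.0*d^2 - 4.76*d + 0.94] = 84.96*d^2 + 11.22*d - 2.0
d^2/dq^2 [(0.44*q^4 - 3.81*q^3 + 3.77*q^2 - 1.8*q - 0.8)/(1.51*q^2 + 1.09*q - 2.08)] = (2.006488*q^6 + 4.34517600000001*q^5 - 5.15512800000001*q^4 - 69.565752*q^3 + 134.772*q^2 - 140.722464*q + 17.532896)/(3.442951*q^6 + 7.455927*q^5 - 8.845731*q^4 - 19.245803*q^3 + 12.184848*q^2 + 14.147328*q - 8.998912)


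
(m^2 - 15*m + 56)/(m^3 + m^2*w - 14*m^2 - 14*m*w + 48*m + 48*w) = (m - 7)/(m^2 + m*w - 6*m - 6*w)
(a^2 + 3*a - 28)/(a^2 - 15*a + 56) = (a^2 + 3*a - 28)/(a^2 - 15*a + 56)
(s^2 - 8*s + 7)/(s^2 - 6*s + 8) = (s^2 - 8*s + 7)/(s^2 - 6*s + 8)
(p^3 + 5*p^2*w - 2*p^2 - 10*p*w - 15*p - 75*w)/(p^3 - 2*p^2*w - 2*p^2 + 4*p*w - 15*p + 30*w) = (p + 5*w)/(p - 2*w)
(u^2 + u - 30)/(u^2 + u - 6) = (u^2 + u - 30)/(u^2 + u - 6)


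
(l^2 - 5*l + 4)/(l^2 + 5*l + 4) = (l^2 - 5*l + 4)/(l^2 + 5*l + 4)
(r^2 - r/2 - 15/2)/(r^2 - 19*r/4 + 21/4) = 2*(2*r + 5)/(4*r - 7)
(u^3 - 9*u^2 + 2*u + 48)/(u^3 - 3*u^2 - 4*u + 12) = (u - 8)/(u - 2)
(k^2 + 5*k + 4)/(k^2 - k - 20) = (k + 1)/(k - 5)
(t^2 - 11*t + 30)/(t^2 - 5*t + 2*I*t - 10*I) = (t - 6)/(t + 2*I)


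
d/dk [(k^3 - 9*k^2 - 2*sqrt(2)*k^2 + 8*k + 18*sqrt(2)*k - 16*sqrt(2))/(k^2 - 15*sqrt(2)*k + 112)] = (k^4 - 30*sqrt(2)*k^3 + 117*sqrt(2)*k^2 + 388*k^2 - 2016*k - 416*sqrt(2)*k + 416 + 2016*sqrt(2))/(k^4 - 30*sqrt(2)*k^3 + 674*k^2 - 3360*sqrt(2)*k + 12544)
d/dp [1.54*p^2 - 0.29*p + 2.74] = 3.08*p - 0.29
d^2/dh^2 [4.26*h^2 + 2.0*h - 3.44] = 8.52000000000000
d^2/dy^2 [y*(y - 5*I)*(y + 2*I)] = 6*y - 6*I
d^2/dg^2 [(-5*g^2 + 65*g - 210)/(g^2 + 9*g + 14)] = 20*(11*g^3 - 42*g^2 - 840*g - 2324)/(g^6 + 27*g^5 + 285*g^4 + 1485*g^3 + 3990*g^2 + 5292*g + 2744)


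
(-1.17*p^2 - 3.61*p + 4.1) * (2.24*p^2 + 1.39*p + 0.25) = -2.6208*p^4 - 9.7127*p^3 + 3.8736*p^2 + 4.7965*p + 1.025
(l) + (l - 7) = 2*l - 7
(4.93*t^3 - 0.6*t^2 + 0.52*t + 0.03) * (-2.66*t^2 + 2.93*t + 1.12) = -13.1138*t^5 + 16.0409*t^4 + 2.3804*t^3 + 0.7718*t^2 + 0.6703*t + 0.0336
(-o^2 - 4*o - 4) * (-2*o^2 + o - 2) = 2*o^4 + 7*o^3 + 6*o^2 + 4*o + 8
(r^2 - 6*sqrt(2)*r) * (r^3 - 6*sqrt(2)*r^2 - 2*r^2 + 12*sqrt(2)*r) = r^5 - 12*sqrt(2)*r^4 - 2*r^4 + 24*sqrt(2)*r^3 + 72*r^3 - 144*r^2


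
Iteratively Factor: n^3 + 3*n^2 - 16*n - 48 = (n - 4)*(n^2 + 7*n + 12) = (n - 4)*(n + 3)*(n + 4)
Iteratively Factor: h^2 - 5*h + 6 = (h - 3)*(h - 2)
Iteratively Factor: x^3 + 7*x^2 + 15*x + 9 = (x + 3)*(x^2 + 4*x + 3) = (x + 3)^2*(x + 1)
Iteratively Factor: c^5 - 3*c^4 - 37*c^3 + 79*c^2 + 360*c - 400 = (c - 1)*(c^4 - 2*c^3 - 39*c^2 + 40*c + 400) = (c - 1)*(c + 4)*(c^3 - 6*c^2 - 15*c + 100) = (c - 1)*(c + 4)^2*(c^2 - 10*c + 25) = (c - 5)*(c - 1)*(c + 4)^2*(c - 5)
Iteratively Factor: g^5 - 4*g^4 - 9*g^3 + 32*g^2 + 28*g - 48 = (g + 2)*(g^4 - 6*g^3 + 3*g^2 + 26*g - 24) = (g - 1)*(g + 2)*(g^3 - 5*g^2 - 2*g + 24) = (g - 4)*(g - 1)*(g + 2)*(g^2 - g - 6) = (g - 4)*(g - 3)*(g - 1)*(g + 2)*(g + 2)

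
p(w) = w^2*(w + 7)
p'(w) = w^2 + 2*w*(w + 7) = w*(3*w + 14)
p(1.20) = 11.81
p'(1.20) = 21.12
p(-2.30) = 24.86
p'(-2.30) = -16.33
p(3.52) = 130.35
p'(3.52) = 86.45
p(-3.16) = 38.34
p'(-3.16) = -14.28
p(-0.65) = 2.68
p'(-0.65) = -7.83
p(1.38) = 15.96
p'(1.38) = 25.03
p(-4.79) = 50.71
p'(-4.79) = 1.77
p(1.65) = 23.55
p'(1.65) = 31.27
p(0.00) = 0.00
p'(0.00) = 0.00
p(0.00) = 0.00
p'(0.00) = 0.00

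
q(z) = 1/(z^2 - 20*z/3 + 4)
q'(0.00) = 0.42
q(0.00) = 0.25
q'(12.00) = 0.00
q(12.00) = 0.01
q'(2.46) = 0.04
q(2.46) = -0.16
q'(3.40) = -0.00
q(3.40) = -0.14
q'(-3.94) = 0.01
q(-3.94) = 0.02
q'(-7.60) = 0.00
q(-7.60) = 0.01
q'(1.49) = 0.27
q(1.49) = -0.27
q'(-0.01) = 0.40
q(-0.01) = 0.25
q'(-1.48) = 0.04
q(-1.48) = 0.06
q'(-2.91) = 0.01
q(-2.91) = 0.03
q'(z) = (20/3 - 2*z)/(z^2 - 20*z/3 + 4)^2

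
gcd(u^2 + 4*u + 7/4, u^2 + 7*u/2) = u + 7/2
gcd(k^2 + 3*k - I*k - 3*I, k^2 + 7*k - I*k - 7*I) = k - I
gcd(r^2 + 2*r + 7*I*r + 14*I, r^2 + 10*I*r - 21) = r + 7*I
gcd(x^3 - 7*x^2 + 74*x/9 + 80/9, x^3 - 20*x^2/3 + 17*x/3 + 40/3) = x^2 - 23*x/3 + 40/3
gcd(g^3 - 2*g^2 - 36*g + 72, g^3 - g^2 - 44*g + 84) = g^2 - 8*g + 12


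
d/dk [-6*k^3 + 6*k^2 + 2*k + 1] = -18*k^2 + 12*k + 2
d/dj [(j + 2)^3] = 3*(j + 2)^2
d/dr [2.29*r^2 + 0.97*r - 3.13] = 4.58*r + 0.97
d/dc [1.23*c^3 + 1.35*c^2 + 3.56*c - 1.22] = 3.69*c^2 + 2.7*c + 3.56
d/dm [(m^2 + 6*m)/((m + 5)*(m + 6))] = 5/(m^2 + 10*m + 25)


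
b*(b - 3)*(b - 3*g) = b^3 - 3*b^2*g - 3*b^2 + 9*b*g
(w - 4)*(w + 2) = w^2 - 2*w - 8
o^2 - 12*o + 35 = (o - 7)*(o - 5)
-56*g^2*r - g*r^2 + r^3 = r*(-8*g + r)*(7*g + r)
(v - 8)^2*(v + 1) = v^3 - 15*v^2 + 48*v + 64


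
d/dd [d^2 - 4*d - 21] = 2*d - 4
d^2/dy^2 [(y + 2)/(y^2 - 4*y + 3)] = 2*((2 - 3*y)*(y^2 - 4*y + 3) + 4*(y - 2)^2*(y + 2))/(y^2 - 4*y + 3)^3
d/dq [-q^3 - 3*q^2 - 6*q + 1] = -3*q^2 - 6*q - 6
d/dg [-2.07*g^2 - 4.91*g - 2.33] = -4.14*g - 4.91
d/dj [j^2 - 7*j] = 2*j - 7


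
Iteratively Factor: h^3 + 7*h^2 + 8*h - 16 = (h + 4)*(h^2 + 3*h - 4) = (h + 4)^2*(h - 1)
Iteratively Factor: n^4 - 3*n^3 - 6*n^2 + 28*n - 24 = (n - 2)*(n^3 - n^2 - 8*n + 12) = (n - 2)^2*(n^2 + n - 6) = (n - 2)^3*(n + 3)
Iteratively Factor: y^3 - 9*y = (y + 3)*(y^2 - 3*y) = (y - 3)*(y + 3)*(y)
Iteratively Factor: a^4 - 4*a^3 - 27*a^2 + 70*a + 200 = (a - 5)*(a^3 + a^2 - 22*a - 40) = (a - 5)*(a + 4)*(a^2 - 3*a - 10) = (a - 5)^2*(a + 4)*(a + 2)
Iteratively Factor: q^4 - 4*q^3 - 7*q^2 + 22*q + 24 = (q - 3)*(q^3 - q^2 - 10*q - 8) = (q - 4)*(q - 3)*(q^2 + 3*q + 2) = (q - 4)*(q - 3)*(q + 2)*(q + 1)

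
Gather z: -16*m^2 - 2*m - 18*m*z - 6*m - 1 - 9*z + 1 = -16*m^2 - 8*m + z*(-18*m - 9)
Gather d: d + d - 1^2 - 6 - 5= 2*d - 12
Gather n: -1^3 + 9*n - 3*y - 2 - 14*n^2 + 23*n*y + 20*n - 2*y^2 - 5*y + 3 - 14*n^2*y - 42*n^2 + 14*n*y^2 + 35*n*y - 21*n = n^2*(-14*y - 56) + n*(14*y^2 + 58*y + 8) - 2*y^2 - 8*y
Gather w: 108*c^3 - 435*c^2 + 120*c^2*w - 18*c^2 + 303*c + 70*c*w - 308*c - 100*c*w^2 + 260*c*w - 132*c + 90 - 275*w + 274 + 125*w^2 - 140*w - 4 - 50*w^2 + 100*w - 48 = 108*c^3 - 453*c^2 - 137*c + w^2*(75 - 100*c) + w*(120*c^2 + 330*c - 315) + 312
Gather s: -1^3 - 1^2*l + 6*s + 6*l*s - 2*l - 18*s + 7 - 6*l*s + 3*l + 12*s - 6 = 0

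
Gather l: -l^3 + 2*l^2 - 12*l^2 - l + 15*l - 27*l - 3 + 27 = -l^3 - 10*l^2 - 13*l + 24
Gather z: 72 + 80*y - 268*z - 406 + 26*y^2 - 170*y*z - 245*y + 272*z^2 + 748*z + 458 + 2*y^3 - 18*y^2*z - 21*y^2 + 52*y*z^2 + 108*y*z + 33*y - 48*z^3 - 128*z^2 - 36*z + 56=2*y^3 + 5*y^2 - 132*y - 48*z^3 + z^2*(52*y + 144) + z*(-18*y^2 - 62*y + 444) + 180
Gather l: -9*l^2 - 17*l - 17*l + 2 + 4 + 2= -9*l^2 - 34*l + 8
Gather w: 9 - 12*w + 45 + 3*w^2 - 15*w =3*w^2 - 27*w + 54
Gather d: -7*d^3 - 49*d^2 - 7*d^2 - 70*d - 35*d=-7*d^3 - 56*d^2 - 105*d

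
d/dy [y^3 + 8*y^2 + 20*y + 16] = 3*y^2 + 16*y + 20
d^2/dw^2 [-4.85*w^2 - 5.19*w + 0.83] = -9.70000000000000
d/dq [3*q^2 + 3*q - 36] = 6*q + 3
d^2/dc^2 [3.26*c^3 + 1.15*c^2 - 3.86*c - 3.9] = 19.56*c + 2.3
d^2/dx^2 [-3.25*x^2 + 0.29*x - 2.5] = -6.50000000000000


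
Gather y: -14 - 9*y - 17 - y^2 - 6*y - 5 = -y^2 - 15*y - 36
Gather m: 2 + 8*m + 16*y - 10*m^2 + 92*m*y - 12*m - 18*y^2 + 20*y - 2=-10*m^2 + m*(92*y - 4) - 18*y^2 + 36*y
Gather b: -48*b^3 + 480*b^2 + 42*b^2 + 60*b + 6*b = -48*b^3 + 522*b^2 + 66*b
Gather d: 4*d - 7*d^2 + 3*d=-7*d^2 + 7*d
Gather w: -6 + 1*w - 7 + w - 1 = 2*w - 14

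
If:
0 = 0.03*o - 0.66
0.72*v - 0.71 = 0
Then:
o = 22.00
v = 0.99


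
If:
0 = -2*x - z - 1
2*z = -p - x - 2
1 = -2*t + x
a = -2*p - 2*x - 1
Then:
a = 4*z + 3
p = -3*z/2 - 3/2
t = -z/4 - 3/4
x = -z/2 - 1/2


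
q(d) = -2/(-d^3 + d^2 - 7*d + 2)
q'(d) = -2*(3*d^2 - 2*d + 7)/(-d^3 + d^2 - 7*d + 2)^2 = 2*(-3*d^2 + 2*d - 7)/(d^3 - d^2 + 7*d - 2)^2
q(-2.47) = -0.05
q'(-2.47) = -0.04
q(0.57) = 1.08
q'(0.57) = -3.99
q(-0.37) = -0.42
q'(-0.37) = -0.71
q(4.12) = 0.03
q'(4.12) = -0.02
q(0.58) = 1.04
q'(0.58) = -3.72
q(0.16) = -2.22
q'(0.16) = -16.63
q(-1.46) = -0.11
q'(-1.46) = -0.11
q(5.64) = 0.01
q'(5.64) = -0.01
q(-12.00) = 0.00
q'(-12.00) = 0.00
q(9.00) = 0.00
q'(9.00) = 0.00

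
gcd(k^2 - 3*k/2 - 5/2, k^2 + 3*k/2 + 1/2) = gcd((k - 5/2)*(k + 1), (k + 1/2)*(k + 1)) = k + 1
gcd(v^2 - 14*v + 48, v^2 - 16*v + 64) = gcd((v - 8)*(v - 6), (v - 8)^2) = v - 8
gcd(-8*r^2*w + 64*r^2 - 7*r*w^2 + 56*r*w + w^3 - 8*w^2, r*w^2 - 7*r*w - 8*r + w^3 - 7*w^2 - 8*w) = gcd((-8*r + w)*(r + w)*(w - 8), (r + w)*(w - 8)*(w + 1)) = r*w - 8*r + w^2 - 8*w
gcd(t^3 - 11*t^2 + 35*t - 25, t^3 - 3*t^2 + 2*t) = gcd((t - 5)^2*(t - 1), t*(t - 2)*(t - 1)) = t - 1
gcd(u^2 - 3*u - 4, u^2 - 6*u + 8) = u - 4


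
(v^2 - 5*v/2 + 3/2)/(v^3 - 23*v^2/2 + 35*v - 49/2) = (2*v - 3)/(2*v^2 - 21*v + 49)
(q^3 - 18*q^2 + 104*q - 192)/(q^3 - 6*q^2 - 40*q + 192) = (q - 6)/(q + 6)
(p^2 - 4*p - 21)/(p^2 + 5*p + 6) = (p - 7)/(p + 2)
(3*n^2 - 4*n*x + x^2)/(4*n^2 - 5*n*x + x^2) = (-3*n + x)/(-4*n + x)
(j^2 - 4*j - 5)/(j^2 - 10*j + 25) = (j + 1)/(j - 5)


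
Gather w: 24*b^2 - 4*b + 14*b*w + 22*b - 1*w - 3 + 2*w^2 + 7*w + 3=24*b^2 + 18*b + 2*w^2 + w*(14*b + 6)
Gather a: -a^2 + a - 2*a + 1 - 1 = -a^2 - a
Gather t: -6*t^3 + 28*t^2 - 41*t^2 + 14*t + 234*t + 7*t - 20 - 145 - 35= -6*t^3 - 13*t^2 + 255*t - 200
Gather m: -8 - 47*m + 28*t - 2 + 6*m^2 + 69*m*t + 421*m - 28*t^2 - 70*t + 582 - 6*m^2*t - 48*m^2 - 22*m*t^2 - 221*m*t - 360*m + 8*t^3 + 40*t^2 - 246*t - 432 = m^2*(-6*t - 42) + m*(-22*t^2 - 152*t + 14) + 8*t^3 + 12*t^2 - 288*t + 140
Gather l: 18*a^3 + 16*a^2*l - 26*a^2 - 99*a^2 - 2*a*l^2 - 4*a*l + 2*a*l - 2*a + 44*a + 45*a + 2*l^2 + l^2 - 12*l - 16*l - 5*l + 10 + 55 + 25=18*a^3 - 125*a^2 + 87*a + l^2*(3 - 2*a) + l*(16*a^2 - 2*a - 33) + 90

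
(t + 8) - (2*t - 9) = 17 - t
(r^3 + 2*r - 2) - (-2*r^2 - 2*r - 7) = r^3 + 2*r^2 + 4*r + 5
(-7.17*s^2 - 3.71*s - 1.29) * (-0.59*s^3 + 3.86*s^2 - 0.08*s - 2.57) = 4.2303*s^5 - 25.4873*s^4 - 12.9859*s^3 + 13.7443*s^2 + 9.6379*s + 3.3153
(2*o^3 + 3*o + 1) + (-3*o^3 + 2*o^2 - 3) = -o^3 + 2*o^2 + 3*o - 2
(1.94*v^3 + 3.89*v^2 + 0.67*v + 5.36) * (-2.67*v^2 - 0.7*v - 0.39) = -5.1798*v^5 - 11.7443*v^4 - 5.2685*v^3 - 16.2973*v^2 - 4.0133*v - 2.0904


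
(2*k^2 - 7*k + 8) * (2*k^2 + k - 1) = 4*k^4 - 12*k^3 + 7*k^2 + 15*k - 8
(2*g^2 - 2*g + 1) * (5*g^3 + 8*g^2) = 10*g^5 + 6*g^4 - 11*g^3 + 8*g^2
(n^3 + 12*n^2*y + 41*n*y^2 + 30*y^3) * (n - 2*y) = n^4 + 10*n^3*y + 17*n^2*y^2 - 52*n*y^3 - 60*y^4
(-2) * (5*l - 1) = 2 - 10*l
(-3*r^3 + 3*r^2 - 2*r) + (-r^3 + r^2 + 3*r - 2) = -4*r^3 + 4*r^2 + r - 2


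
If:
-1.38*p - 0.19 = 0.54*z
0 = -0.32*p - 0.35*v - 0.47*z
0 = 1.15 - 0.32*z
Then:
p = -1.54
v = -3.41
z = 3.59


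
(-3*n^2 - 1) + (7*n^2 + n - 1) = 4*n^2 + n - 2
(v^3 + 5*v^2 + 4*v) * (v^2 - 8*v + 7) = v^5 - 3*v^4 - 29*v^3 + 3*v^2 + 28*v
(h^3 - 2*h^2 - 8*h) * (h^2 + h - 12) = h^5 - h^4 - 22*h^3 + 16*h^2 + 96*h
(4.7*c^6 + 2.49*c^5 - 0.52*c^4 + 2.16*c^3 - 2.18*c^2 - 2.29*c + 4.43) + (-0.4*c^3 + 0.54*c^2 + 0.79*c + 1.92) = 4.7*c^6 + 2.49*c^5 - 0.52*c^4 + 1.76*c^3 - 1.64*c^2 - 1.5*c + 6.35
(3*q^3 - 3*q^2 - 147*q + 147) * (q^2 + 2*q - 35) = 3*q^5 + 3*q^4 - 258*q^3 - 42*q^2 + 5439*q - 5145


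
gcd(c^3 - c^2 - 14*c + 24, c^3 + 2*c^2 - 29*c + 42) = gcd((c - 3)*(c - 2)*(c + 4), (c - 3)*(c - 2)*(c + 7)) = c^2 - 5*c + 6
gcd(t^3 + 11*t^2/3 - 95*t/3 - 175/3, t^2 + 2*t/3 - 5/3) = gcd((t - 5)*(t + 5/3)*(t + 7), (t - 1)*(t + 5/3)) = t + 5/3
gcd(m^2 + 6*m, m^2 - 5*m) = m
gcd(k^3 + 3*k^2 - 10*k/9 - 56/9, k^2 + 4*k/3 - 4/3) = k + 2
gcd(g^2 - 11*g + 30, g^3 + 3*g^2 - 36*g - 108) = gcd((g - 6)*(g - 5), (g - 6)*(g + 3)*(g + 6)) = g - 6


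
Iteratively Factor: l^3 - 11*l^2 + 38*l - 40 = (l - 2)*(l^2 - 9*l + 20) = (l - 4)*(l - 2)*(l - 5)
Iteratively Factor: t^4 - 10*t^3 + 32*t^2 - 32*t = (t)*(t^3 - 10*t^2 + 32*t - 32) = t*(t - 4)*(t^2 - 6*t + 8) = t*(t - 4)^2*(t - 2)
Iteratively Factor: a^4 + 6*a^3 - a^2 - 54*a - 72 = (a + 4)*(a^3 + 2*a^2 - 9*a - 18) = (a + 3)*(a + 4)*(a^2 - a - 6) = (a - 3)*(a + 3)*(a + 4)*(a + 2)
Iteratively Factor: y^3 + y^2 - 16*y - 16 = (y + 1)*(y^2 - 16) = (y - 4)*(y + 1)*(y + 4)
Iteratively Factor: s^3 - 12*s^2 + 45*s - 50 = (s - 5)*(s^2 - 7*s + 10) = (s - 5)^2*(s - 2)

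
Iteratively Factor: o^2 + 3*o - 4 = (o - 1)*(o + 4)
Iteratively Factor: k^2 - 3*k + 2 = (k - 1)*(k - 2)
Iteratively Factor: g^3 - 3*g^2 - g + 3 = (g - 3)*(g^2 - 1) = (g - 3)*(g + 1)*(g - 1)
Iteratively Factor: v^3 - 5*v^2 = (v)*(v^2 - 5*v) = v*(v - 5)*(v)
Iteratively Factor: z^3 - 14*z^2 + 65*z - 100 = (z - 4)*(z^2 - 10*z + 25) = (z - 5)*(z - 4)*(z - 5)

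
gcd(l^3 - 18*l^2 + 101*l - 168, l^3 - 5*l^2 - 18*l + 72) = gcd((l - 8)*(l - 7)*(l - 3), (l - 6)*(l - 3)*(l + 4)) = l - 3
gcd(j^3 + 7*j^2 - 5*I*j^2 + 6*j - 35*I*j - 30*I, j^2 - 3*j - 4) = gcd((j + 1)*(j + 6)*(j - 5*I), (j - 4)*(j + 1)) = j + 1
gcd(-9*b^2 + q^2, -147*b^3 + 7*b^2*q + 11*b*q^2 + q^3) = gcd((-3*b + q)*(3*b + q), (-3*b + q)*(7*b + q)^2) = -3*b + q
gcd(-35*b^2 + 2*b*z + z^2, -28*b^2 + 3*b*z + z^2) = 7*b + z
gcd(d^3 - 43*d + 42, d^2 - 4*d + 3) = d - 1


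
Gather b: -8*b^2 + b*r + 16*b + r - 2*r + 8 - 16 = -8*b^2 + b*(r + 16) - r - 8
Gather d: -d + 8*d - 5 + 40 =7*d + 35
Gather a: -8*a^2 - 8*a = -8*a^2 - 8*a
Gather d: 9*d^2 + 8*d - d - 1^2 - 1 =9*d^2 + 7*d - 2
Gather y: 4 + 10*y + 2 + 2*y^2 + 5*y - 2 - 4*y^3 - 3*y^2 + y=-4*y^3 - y^2 + 16*y + 4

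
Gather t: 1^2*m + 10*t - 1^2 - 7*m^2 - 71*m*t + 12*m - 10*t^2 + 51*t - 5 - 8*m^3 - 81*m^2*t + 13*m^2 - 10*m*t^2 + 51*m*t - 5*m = -8*m^3 + 6*m^2 + 8*m + t^2*(-10*m - 10) + t*(-81*m^2 - 20*m + 61) - 6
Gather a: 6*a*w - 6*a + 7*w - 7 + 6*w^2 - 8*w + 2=a*(6*w - 6) + 6*w^2 - w - 5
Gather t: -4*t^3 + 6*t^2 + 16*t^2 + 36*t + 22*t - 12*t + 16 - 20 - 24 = -4*t^3 + 22*t^2 + 46*t - 28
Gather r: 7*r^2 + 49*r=7*r^2 + 49*r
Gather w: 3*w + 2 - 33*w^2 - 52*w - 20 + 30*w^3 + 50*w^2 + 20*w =30*w^3 + 17*w^2 - 29*w - 18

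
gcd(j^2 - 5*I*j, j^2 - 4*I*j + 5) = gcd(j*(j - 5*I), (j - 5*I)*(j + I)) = j - 5*I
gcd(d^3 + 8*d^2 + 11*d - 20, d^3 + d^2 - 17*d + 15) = d^2 + 4*d - 5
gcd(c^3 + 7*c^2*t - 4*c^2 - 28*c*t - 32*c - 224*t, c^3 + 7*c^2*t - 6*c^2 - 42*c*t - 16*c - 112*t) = c^2 + 7*c*t - 8*c - 56*t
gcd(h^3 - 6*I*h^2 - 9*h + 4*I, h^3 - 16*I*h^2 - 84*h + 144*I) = h - 4*I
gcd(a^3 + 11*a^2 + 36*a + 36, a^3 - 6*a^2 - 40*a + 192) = a + 6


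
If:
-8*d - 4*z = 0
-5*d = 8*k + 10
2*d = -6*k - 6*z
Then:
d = -6/11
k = -10/11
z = 12/11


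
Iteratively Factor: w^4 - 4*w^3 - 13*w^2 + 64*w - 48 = (w - 1)*(w^3 - 3*w^2 - 16*w + 48) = (w - 1)*(w + 4)*(w^2 - 7*w + 12) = (w - 3)*(w - 1)*(w + 4)*(w - 4)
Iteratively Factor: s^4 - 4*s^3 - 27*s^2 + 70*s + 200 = (s - 5)*(s^3 + s^2 - 22*s - 40) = (s - 5)*(s + 2)*(s^2 - s - 20) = (s - 5)^2*(s + 2)*(s + 4)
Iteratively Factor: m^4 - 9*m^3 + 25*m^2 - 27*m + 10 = (m - 5)*(m^3 - 4*m^2 + 5*m - 2) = (m - 5)*(m - 1)*(m^2 - 3*m + 2) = (m - 5)*(m - 2)*(m - 1)*(m - 1)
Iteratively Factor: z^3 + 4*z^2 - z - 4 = (z + 4)*(z^2 - 1) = (z + 1)*(z + 4)*(z - 1)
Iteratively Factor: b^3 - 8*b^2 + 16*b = (b - 4)*(b^2 - 4*b) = (b - 4)^2*(b)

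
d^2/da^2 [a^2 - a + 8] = 2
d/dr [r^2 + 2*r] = 2*r + 2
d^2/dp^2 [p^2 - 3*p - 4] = 2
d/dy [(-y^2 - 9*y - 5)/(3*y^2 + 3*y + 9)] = 2*(4*y^2 + 2*y - 11)/(3*(y^4 + 2*y^3 + 7*y^2 + 6*y + 9))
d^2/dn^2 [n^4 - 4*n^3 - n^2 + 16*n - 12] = 12*n^2 - 24*n - 2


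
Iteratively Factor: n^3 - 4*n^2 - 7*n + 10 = (n + 2)*(n^2 - 6*n + 5) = (n - 1)*(n + 2)*(n - 5)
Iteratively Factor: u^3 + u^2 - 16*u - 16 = (u - 4)*(u^2 + 5*u + 4) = (u - 4)*(u + 1)*(u + 4)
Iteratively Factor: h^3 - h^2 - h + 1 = (h + 1)*(h^2 - 2*h + 1) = (h - 1)*(h + 1)*(h - 1)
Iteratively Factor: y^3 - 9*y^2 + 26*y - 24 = (y - 2)*(y^2 - 7*y + 12) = (y - 4)*(y - 2)*(y - 3)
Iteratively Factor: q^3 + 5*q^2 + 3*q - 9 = (q - 1)*(q^2 + 6*q + 9) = (q - 1)*(q + 3)*(q + 3)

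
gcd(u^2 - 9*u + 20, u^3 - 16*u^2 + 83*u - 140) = u^2 - 9*u + 20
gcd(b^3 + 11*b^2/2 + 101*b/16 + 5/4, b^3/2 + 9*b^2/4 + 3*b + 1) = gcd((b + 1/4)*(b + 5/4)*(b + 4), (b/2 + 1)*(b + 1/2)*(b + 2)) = 1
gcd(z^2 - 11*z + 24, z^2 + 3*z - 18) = z - 3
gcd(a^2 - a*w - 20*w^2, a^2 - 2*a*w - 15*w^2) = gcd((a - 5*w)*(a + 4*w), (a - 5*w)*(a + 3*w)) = -a + 5*w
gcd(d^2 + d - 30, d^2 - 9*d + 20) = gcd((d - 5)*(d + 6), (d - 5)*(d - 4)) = d - 5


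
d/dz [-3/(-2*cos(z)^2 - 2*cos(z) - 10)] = 3*(2*cos(z) + 1)*sin(z)/(2*(cos(z)^2 + cos(z) + 5)^2)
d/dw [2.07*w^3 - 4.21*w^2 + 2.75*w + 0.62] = 6.21*w^2 - 8.42*w + 2.75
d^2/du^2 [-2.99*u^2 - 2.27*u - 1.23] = -5.98000000000000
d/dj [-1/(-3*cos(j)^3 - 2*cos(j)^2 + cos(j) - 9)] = (9*cos(j)^2 + 4*cos(j) - 1)*sin(j)/(3*cos(j)^3 + 2*cos(j)^2 - cos(j) + 9)^2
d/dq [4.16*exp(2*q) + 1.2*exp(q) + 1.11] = (8.32*exp(q) + 1.2)*exp(q)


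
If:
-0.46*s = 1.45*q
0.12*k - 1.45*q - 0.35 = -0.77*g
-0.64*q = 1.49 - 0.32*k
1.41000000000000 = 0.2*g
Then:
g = 7.05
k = 13.97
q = 4.66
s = -14.69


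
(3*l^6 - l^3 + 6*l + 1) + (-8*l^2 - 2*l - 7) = 3*l^6 - l^3 - 8*l^2 + 4*l - 6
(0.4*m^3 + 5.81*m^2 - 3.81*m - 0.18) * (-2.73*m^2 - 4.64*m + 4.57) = -1.092*m^5 - 17.7173*m^4 - 14.7291*m^3 + 44.7215*m^2 - 16.5765*m - 0.8226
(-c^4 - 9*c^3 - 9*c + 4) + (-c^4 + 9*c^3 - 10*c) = -2*c^4 - 19*c + 4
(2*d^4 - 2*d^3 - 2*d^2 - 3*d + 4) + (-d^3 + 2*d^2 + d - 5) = 2*d^4 - 3*d^3 - 2*d - 1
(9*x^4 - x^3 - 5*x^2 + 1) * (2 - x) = -9*x^5 + 19*x^4 + 3*x^3 - 10*x^2 - x + 2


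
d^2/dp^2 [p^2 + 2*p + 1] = 2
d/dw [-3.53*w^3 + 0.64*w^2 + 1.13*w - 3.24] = -10.59*w^2 + 1.28*w + 1.13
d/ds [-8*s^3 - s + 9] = -24*s^2 - 1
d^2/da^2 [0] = 0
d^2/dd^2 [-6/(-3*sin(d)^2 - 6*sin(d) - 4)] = 36*(-6*sin(d)^4 - 9*sin(d)^3 + 11*sin(d)^2 + 22*sin(d) + 8)/(3*sin(d)^2 + 6*sin(d) + 4)^3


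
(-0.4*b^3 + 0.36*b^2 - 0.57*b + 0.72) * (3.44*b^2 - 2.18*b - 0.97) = -1.376*b^5 + 2.1104*b^4 - 2.3576*b^3 + 3.3702*b^2 - 1.0167*b - 0.6984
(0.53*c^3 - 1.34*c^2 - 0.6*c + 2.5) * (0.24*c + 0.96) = 0.1272*c^4 + 0.1872*c^3 - 1.4304*c^2 + 0.024*c + 2.4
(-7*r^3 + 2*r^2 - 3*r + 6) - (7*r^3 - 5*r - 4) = -14*r^3 + 2*r^2 + 2*r + 10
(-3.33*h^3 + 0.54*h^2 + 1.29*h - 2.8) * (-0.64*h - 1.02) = 2.1312*h^4 + 3.051*h^3 - 1.3764*h^2 + 0.4762*h + 2.856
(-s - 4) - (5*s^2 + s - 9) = -5*s^2 - 2*s + 5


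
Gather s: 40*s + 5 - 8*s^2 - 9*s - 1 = -8*s^2 + 31*s + 4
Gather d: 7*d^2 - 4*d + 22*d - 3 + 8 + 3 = 7*d^2 + 18*d + 8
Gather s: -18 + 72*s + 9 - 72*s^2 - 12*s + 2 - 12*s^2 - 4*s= -84*s^2 + 56*s - 7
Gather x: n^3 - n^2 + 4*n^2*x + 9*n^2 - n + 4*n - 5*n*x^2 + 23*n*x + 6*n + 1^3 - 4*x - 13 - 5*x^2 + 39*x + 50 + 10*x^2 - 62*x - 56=n^3 + 8*n^2 + 9*n + x^2*(5 - 5*n) + x*(4*n^2 + 23*n - 27) - 18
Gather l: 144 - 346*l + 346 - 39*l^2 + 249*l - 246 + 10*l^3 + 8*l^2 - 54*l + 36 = 10*l^3 - 31*l^2 - 151*l + 280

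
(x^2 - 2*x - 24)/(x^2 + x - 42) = (x + 4)/(x + 7)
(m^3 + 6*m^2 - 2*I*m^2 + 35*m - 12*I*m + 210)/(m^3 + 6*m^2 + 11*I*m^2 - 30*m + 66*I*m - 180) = (m - 7*I)/(m + 6*I)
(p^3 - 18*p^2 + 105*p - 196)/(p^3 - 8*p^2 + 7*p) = (p^2 - 11*p + 28)/(p*(p - 1))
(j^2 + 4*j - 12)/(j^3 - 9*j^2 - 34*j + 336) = (j - 2)/(j^2 - 15*j + 56)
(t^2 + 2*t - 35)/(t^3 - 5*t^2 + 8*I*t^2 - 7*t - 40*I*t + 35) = (t + 7)/(t^2 + 8*I*t - 7)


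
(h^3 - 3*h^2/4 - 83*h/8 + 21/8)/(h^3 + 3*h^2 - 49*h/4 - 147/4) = (4*h - 1)/(2*(2*h + 7))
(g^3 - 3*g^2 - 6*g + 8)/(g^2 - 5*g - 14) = (g^2 - 5*g + 4)/(g - 7)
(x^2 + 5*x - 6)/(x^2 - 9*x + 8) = (x + 6)/(x - 8)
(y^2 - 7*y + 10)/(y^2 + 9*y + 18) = (y^2 - 7*y + 10)/(y^2 + 9*y + 18)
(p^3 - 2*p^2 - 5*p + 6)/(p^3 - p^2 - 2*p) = (-p^3 + 2*p^2 + 5*p - 6)/(p*(-p^2 + p + 2))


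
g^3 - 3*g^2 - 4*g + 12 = (g - 3)*(g - 2)*(g + 2)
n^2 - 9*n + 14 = (n - 7)*(n - 2)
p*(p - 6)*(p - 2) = p^3 - 8*p^2 + 12*p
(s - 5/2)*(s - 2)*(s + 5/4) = s^3 - 13*s^2/4 - 5*s/8 + 25/4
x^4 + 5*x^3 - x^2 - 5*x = x*(x - 1)*(x + 1)*(x + 5)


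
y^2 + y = y*(y + 1)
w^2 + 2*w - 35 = (w - 5)*(w + 7)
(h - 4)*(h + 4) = h^2 - 16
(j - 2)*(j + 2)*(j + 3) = j^3 + 3*j^2 - 4*j - 12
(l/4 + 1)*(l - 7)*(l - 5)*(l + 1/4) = l^4/4 - 31*l^3/16 - 15*l^2/4 + 547*l/16 + 35/4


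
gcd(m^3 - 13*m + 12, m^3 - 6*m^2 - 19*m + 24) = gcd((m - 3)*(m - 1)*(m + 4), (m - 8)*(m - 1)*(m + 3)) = m - 1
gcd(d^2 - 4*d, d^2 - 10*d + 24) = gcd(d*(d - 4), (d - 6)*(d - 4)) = d - 4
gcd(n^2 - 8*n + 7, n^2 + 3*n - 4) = n - 1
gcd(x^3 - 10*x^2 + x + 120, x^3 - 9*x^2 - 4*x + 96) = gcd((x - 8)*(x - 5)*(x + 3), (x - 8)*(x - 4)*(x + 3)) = x^2 - 5*x - 24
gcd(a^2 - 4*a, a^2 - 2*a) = a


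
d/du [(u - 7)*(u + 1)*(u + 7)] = 3*u^2 + 2*u - 49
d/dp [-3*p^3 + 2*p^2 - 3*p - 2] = -9*p^2 + 4*p - 3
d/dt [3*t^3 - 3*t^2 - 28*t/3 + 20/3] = 9*t^2 - 6*t - 28/3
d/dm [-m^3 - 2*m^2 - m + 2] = -3*m^2 - 4*m - 1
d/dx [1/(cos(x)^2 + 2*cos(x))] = 2*(sin(x)/cos(x)^2 + tan(x))/(cos(x) + 2)^2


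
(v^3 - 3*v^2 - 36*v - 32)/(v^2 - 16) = (v^2 - 7*v - 8)/(v - 4)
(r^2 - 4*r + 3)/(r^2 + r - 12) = (r - 1)/(r + 4)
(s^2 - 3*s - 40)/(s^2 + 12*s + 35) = (s - 8)/(s + 7)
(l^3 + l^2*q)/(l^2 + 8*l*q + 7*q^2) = l^2/(l + 7*q)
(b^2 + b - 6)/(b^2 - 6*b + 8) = (b + 3)/(b - 4)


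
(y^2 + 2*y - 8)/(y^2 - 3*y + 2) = (y + 4)/(y - 1)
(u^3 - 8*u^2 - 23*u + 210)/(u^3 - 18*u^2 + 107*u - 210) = (u + 5)/(u - 5)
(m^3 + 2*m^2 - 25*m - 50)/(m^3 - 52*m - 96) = (m^2 - 25)/(m^2 - 2*m - 48)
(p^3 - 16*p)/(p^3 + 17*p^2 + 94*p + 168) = p*(p - 4)/(p^2 + 13*p + 42)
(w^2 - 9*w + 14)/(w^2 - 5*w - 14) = (w - 2)/(w + 2)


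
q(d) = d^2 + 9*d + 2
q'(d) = 2*d + 9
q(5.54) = 82.55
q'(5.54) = 20.08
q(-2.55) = -14.45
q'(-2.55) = 3.90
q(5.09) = 73.72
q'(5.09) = 19.18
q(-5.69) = -16.83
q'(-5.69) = -2.38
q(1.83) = 21.82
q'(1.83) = 12.66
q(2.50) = 30.75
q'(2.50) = 14.00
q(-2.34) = -13.58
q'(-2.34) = 4.32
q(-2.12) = -12.59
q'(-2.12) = 4.76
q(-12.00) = 38.00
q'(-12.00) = -15.00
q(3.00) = 38.00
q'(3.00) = 15.00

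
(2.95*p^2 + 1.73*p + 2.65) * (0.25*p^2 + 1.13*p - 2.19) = 0.7375*p^4 + 3.766*p^3 - 3.8431*p^2 - 0.7942*p - 5.8035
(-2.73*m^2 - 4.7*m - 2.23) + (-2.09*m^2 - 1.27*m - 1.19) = -4.82*m^2 - 5.97*m - 3.42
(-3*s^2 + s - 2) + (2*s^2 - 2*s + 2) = -s^2 - s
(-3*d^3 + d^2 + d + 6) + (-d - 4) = -3*d^3 + d^2 + 2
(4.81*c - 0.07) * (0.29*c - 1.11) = 1.3949*c^2 - 5.3594*c + 0.0777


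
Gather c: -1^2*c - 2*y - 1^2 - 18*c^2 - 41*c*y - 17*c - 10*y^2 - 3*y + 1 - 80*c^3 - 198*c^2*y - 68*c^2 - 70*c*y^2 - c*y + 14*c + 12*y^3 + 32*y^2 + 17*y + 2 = -80*c^3 + c^2*(-198*y - 86) + c*(-70*y^2 - 42*y - 4) + 12*y^3 + 22*y^2 + 12*y + 2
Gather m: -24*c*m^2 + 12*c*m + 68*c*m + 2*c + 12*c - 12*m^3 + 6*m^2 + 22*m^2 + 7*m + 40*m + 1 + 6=14*c - 12*m^3 + m^2*(28 - 24*c) + m*(80*c + 47) + 7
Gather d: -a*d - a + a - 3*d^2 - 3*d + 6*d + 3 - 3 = -3*d^2 + d*(3 - a)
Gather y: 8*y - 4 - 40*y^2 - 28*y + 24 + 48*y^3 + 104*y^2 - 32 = 48*y^3 + 64*y^2 - 20*y - 12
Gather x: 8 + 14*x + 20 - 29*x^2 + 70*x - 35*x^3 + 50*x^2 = -35*x^3 + 21*x^2 + 84*x + 28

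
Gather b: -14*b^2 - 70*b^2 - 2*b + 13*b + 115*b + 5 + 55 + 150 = -84*b^2 + 126*b + 210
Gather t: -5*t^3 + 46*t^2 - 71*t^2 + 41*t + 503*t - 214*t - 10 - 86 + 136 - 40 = -5*t^3 - 25*t^2 + 330*t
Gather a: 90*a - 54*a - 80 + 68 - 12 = 36*a - 24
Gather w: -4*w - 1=-4*w - 1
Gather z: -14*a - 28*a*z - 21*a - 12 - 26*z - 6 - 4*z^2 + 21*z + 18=-35*a - 4*z^2 + z*(-28*a - 5)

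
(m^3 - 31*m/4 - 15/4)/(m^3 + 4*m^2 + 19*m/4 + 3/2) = (2*m^2 - m - 15)/(2*m^2 + 7*m + 6)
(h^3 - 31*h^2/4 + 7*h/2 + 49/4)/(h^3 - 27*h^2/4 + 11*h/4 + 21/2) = (h - 7)/(h - 6)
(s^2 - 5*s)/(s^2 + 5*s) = (s - 5)/(s + 5)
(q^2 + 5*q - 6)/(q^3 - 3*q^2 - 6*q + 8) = (q + 6)/(q^2 - 2*q - 8)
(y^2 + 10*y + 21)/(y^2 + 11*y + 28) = (y + 3)/(y + 4)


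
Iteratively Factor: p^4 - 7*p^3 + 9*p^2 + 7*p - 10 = (p - 1)*(p^3 - 6*p^2 + 3*p + 10) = (p - 5)*(p - 1)*(p^2 - p - 2) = (p - 5)*(p - 1)*(p + 1)*(p - 2)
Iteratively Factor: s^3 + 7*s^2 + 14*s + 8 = (s + 2)*(s^2 + 5*s + 4) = (s + 1)*(s + 2)*(s + 4)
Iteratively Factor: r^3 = (r)*(r^2) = r^2*(r)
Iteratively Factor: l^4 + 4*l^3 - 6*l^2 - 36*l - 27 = (l + 3)*(l^3 + l^2 - 9*l - 9) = (l + 1)*(l + 3)*(l^2 - 9) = (l + 1)*(l + 3)^2*(l - 3)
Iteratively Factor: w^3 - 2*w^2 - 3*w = (w - 3)*(w^2 + w) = w*(w - 3)*(w + 1)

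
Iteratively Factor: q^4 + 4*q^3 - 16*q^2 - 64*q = (q - 4)*(q^3 + 8*q^2 + 16*q) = (q - 4)*(q + 4)*(q^2 + 4*q) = q*(q - 4)*(q + 4)*(q + 4)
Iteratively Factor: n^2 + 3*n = (n + 3)*(n)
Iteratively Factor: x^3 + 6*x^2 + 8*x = (x)*(x^2 + 6*x + 8) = x*(x + 4)*(x + 2)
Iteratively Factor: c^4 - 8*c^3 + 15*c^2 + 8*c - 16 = (c - 4)*(c^3 - 4*c^2 - c + 4) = (c - 4)^2*(c^2 - 1) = (c - 4)^2*(c + 1)*(c - 1)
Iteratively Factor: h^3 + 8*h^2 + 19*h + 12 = (h + 4)*(h^2 + 4*h + 3) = (h + 1)*(h + 4)*(h + 3)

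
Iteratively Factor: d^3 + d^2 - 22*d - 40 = (d + 4)*(d^2 - 3*d - 10) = (d + 2)*(d + 4)*(d - 5)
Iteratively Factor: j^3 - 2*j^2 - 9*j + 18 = (j - 2)*(j^2 - 9) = (j - 3)*(j - 2)*(j + 3)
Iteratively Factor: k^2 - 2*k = (k)*(k - 2)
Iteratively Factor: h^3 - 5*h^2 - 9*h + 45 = (h - 5)*(h^2 - 9) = (h - 5)*(h + 3)*(h - 3)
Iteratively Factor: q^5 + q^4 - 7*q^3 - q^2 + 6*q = (q)*(q^4 + q^3 - 7*q^2 - q + 6) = q*(q - 1)*(q^3 + 2*q^2 - 5*q - 6) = q*(q - 1)*(q + 1)*(q^2 + q - 6) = q*(q - 2)*(q - 1)*(q + 1)*(q + 3)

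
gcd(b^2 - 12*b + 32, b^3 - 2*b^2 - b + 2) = 1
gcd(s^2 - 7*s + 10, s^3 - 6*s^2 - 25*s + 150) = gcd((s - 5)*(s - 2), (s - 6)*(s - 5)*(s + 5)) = s - 5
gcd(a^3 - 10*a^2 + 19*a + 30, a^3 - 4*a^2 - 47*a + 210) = a^2 - 11*a + 30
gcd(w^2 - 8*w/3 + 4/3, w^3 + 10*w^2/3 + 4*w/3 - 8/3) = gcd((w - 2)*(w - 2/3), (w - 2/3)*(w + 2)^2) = w - 2/3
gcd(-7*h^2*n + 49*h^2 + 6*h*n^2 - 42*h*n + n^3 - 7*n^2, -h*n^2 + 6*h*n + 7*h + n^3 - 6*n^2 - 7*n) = h*n - 7*h - n^2 + 7*n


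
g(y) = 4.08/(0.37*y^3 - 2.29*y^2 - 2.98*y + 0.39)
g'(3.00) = 0.07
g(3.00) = -0.21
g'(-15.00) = -0.00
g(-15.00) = -0.00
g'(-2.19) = -0.80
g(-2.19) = -0.51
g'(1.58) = 0.41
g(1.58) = -0.48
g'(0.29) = 39.75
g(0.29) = -6.20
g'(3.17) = 0.06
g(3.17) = -0.20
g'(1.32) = 0.65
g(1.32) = -0.61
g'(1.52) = 0.46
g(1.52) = -0.50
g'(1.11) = 1.00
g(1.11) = -0.78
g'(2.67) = 0.10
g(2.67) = -0.24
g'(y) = 4.08*(-1.11*y^2 + 4.58*y + 2.98)/(0.37*y^3 - 2.29*y^2 - 2.98*y + 0.39)^2 = (-4.5288*y^2 + 18.6864*y + 12.1584)/(0.37*y^3 - 2.29*y^2 - 2.98*y + 0.39)^2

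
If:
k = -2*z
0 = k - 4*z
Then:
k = 0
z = 0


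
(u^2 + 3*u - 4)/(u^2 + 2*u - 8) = (u - 1)/(u - 2)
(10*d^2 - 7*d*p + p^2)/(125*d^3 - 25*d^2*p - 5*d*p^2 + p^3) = (-2*d + p)/(-25*d^2 + p^2)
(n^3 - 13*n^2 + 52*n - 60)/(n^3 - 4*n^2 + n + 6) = (n^2 - 11*n + 30)/(n^2 - 2*n - 3)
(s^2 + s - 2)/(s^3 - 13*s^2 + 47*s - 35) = (s + 2)/(s^2 - 12*s + 35)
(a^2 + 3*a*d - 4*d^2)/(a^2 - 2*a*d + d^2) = (a + 4*d)/(a - d)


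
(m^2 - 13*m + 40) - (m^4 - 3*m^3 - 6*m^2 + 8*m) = -m^4 + 3*m^3 + 7*m^2 - 21*m + 40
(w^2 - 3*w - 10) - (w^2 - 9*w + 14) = 6*w - 24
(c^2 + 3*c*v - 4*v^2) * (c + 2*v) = c^3 + 5*c^2*v + 2*c*v^2 - 8*v^3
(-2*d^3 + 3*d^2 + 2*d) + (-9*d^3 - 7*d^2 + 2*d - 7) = -11*d^3 - 4*d^2 + 4*d - 7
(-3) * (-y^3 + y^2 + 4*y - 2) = 3*y^3 - 3*y^2 - 12*y + 6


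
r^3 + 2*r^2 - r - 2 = (r - 1)*(r + 1)*(r + 2)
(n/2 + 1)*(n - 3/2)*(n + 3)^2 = n^4/2 + 13*n^3/4 + 9*n^2/2 - 27*n/4 - 27/2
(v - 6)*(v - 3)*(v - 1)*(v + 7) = v^4 - 3*v^3 - 43*v^2 + 171*v - 126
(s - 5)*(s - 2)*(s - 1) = s^3 - 8*s^2 + 17*s - 10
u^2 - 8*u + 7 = (u - 7)*(u - 1)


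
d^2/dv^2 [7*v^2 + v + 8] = 14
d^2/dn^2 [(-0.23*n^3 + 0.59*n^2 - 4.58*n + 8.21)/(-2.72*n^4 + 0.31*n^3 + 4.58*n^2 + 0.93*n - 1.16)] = (3.40326399999999*n^9 - 26.190336*n^8 + 426.79248*n^7 - 1283.928138*n^6 - 167.737986000001*n^5 + 1986.736578*n^4 - 198.04865*n^3 - 737.181258*n^2 - 79.679268*n - 93.143834)/(20.123648*n^12 - 6.880512*n^11 - 100.86984*n^10 + 2.499809*n^9 + 200.298498*n^8 + 43.868565*n^7 - 183.30728*n^6 - 67.052721*n^5 + 74.10081*n^4 + 27.589659*n^3 - 15.478692*n^2 - 3.754224*n + 1.560896)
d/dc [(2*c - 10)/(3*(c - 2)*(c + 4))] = 2*(-c^2 + 10*c + 2)/(3*(c^4 + 4*c^3 - 12*c^2 - 32*c + 64))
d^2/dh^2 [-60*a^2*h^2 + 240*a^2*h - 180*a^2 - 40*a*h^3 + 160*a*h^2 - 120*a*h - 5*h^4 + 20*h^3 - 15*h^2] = -120*a^2 - 240*a*h + 320*a - 60*h^2 + 120*h - 30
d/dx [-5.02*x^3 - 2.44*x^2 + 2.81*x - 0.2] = -15.06*x^2 - 4.88*x + 2.81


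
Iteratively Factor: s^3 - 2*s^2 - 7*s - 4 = (s + 1)*(s^2 - 3*s - 4) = (s + 1)^2*(s - 4)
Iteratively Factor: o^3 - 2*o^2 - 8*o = (o)*(o^2 - 2*o - 8) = o*(o + 2)*(o - 4)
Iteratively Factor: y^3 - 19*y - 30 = (y + 2)*(y^2 - 2*y - 15) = (y + 2)*(y + 3)*(y - 5)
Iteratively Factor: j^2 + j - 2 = (j - 1)*(j + 2)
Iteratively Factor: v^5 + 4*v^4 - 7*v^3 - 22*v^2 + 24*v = (v + 3)*(v^4 + v^3 - 10*v^2 + 8*v) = v*(v + 3)*(v^3 + v^2 - 10*v + 8) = v*(v - 1)*(v + 3)*(v^2 + 2*v - 8) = v*(v - 2)*(v - 1)*(v + 3)*(v + 4)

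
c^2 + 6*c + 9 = (c + 3)^2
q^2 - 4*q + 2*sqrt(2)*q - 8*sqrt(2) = (q - 4)*(q + 2*sqrt(2))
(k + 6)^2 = k^2 + 12*k + 36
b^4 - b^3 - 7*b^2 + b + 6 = (b - 3)*(b - 1)*(b + 1)*(b + 2)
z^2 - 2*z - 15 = (z - 5)*(z + 3)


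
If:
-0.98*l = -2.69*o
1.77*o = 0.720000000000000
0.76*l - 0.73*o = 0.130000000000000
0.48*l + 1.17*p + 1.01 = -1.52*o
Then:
No Solution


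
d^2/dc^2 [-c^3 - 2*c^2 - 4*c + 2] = -6*c - 4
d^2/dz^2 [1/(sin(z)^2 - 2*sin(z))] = 2*(-2*sin(z) + 3 + 1/sin(z) - 6/sin(z)^2 + 4/sin(z)^3)/(sin(z) - 2)^3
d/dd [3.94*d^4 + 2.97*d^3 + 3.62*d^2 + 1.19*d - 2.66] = 15.76*d^3 + 8.91*d^2 + 7.24*d + 1.19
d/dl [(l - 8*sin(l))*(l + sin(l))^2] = 3*(l + sin(l))*(-2*l*cos(l) + l - 5*sin(l) - 4*sin(2*l))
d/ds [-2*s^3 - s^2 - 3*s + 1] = -6*s^2 - 2*s - 3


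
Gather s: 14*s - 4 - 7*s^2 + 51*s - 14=-7*s^2 + 65*s - 18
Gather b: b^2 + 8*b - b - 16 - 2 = b^2 + 7*b - 18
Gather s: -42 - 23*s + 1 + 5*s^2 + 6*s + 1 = 5*s^2 - 17*s - 40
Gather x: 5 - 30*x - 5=-30*x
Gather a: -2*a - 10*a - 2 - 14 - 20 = -12*a - 36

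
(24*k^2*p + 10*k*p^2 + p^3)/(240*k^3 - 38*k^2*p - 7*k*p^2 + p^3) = p*(4*k + p)/(40*k^2 - 13*k*p + p^2)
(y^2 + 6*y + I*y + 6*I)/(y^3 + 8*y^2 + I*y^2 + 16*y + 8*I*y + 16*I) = (y + 6)/(y^2 + 8*y + 16)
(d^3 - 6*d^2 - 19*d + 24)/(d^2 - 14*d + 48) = (d^2 + 2*d - 3)/(d - 6)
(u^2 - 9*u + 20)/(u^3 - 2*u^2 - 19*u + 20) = (u - 4)/(u^2 + 3*u - 4)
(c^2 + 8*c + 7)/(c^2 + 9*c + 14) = (c + 1)/(c + 2)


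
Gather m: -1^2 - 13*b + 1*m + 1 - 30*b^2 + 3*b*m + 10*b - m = -30*b^2 + 3*b*m - 3*b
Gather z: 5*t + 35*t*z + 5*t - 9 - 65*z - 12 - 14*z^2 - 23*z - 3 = 10*t - 14*z^2 + z*(35*t - 88) - 24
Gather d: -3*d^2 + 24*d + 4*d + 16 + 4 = -3*d^2 + 28*d + 20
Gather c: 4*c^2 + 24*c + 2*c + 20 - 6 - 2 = 4*c^2 + 26*c + 12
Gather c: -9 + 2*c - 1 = 2*c - 10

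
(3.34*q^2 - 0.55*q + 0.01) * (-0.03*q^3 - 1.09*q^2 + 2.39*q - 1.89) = -0.1002*q^5 - 3.6241*q^4 + 8.5818*q^3 - 7.638*q^2 + 1.0634*q - 0.0189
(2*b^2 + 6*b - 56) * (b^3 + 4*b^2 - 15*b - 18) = 2*b^5 + 14*b^4 - 62*b^3 - 350*b^2 + 732*b + 1008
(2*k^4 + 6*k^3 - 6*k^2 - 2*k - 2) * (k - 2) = 2*k^5 + 2*k^4 - 18*k^3 + 10*k^2 + 2*k + 4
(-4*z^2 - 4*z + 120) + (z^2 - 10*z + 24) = -3*z^2 - 14*z + 144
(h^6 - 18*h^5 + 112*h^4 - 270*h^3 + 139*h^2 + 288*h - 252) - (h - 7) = h^6 - 18*h^5 + 112*h^4 - 270*h^3 + 139*h^2 + 287*h - 245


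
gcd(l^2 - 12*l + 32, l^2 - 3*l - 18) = 1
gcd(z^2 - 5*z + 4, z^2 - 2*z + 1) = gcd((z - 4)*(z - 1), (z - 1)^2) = z - 1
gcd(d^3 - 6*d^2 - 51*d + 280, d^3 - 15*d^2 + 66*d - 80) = d^2 - 13*d + 40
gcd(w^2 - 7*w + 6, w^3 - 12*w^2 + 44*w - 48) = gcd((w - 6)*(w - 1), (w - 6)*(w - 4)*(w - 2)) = w - 6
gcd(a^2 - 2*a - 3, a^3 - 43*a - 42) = a + 1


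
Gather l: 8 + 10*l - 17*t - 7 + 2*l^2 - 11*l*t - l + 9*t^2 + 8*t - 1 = 2*l^2 + l*(9 - 11*t) + 9*t^2 - 9*t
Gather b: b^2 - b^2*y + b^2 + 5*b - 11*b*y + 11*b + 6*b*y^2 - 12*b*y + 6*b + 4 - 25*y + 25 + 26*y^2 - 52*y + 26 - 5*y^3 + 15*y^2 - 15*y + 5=b^2*(2 - y) + b*(6*y^2 - 23*y + 22) - 5*y^3 + 41*y^2 - 92*y + 60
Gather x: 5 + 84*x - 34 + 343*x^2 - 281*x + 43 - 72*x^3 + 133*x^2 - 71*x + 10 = -72*x^3 + 476*x^2 - 268*x + 24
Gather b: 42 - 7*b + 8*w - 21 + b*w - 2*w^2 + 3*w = b*(w - 7) - 2*w^2 + 11*w + 21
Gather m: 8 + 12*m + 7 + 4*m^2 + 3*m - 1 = 4*m^2 + 15*m + 14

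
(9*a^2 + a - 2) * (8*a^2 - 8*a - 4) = 72*a^4 - 64*a^3 - 60*a^2 + 12*a + 8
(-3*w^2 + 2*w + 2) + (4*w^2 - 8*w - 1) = w^2 - 6*w + 1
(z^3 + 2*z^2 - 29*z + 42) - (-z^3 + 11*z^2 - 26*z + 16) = 2*z^3 - 9*z^2 - 3*z + 26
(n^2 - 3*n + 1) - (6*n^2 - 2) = -5*n^2 - 3*n + 3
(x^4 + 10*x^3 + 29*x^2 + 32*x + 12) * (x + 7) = x^5 + 17*x^4 + 99*x^3 + 235*x^2 + 236*x + 84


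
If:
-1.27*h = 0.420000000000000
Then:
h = -0.33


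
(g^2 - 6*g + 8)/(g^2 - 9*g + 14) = (g - 4)/(g - 7)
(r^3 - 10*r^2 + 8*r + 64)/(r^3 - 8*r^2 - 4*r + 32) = (r - 4)/(r - 2)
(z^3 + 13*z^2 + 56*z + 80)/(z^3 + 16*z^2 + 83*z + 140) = (z + 4)/(z + 7)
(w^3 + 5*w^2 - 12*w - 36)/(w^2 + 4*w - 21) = (w^2 + 8*w + 12)/(w + 7)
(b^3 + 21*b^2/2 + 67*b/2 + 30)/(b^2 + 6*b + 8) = (2*b^2 + 13*b + 15)/(2*(b + 2))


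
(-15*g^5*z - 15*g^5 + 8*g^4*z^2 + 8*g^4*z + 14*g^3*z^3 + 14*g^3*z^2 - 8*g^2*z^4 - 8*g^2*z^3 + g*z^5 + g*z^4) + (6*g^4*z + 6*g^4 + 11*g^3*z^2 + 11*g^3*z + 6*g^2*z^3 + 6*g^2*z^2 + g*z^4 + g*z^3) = -15*g^5*z - 15*g^5 + 8*g^4*z^2 + 14*g^4*z + 6*g^4 + 14*g^3*z^3 + 25*g^3*z^2 + 11*g^3*z - 8*g^2*z^4 - 2*g^2*z^3 + 6*g^2*z^2 + g*z^5 + 2*g*z^4 + g*z^3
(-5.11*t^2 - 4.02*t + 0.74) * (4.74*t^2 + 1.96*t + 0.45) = -24.2214*t^4 - 29.0704*t^3 - 6.6711*t^2 - 0.3586*t + 0.333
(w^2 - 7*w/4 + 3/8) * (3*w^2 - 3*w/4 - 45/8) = 3*w^4 - 6*w^3 - 51*w^2/16 + 153*w/16 - 135/64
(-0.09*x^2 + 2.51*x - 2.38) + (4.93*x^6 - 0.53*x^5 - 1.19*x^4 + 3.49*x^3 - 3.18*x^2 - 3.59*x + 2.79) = 4.93*x^6 - 0.53*x^5 - 1.19*x^4 + 3.49*x^3 - 3.27*x^2 - 1.08*x + 0.41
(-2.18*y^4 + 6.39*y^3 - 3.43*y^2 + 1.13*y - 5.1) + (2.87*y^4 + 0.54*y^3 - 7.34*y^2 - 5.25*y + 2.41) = 0.69*y^4 + 6.93*y^3 - 10.77*y^2 - 4.12*y - 2.69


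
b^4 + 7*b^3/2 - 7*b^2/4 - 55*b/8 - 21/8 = (b - 3/2)*(b + 1/2)*(b + 1)*(b + 7/2)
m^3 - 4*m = m*(m - 2)*(m + 2)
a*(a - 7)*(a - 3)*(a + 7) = a^4 - 3*a^3 - 49*a^2 + 147*a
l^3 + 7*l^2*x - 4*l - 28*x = (l - 2)*(l + 2)*(l + 7*x)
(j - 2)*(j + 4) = j^2 + 2*j - 8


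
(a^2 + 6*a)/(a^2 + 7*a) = (a + 6)/(a + 7)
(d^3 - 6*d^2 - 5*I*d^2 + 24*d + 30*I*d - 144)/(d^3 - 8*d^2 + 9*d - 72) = (d^2 - 2*d*(3 + 4*I) + 48*I)/(d^2 - d*(8 + 3*I) + 24*I)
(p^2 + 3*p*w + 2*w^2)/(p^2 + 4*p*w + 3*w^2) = (p + 2*w)/(p + 3*w)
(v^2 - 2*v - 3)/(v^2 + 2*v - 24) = (v^2 - 2*v - 3)/(v^2 + 2*v - 24)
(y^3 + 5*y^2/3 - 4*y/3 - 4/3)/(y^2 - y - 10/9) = 3*(y^2 + y - 2)/(3*y - 5)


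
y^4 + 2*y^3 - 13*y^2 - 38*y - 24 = (y - 4)*(y + 1)*(y + 2)*(y + 3)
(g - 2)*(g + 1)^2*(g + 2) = g^4 + 2*g^3 - 3*g^2 - 8*g - 4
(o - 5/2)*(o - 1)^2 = o^3 - 9*o^2/2 + 6*o - 5/2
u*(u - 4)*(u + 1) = u^3 - 3*u^2 - 4*u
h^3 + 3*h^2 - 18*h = h*(h - 3)*(h + 6)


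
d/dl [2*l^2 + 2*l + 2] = 4*l + 2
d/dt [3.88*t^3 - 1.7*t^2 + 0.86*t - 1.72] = 11.64*t^2 - 3.4*t + 0.86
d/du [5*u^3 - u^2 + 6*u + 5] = 15*u^2 - 2*u + 6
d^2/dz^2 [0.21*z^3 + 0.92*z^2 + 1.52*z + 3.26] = 1.26*z + 1.84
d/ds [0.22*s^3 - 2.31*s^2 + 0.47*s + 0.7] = 0.66*s^2 - 4.62*s + 0.47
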